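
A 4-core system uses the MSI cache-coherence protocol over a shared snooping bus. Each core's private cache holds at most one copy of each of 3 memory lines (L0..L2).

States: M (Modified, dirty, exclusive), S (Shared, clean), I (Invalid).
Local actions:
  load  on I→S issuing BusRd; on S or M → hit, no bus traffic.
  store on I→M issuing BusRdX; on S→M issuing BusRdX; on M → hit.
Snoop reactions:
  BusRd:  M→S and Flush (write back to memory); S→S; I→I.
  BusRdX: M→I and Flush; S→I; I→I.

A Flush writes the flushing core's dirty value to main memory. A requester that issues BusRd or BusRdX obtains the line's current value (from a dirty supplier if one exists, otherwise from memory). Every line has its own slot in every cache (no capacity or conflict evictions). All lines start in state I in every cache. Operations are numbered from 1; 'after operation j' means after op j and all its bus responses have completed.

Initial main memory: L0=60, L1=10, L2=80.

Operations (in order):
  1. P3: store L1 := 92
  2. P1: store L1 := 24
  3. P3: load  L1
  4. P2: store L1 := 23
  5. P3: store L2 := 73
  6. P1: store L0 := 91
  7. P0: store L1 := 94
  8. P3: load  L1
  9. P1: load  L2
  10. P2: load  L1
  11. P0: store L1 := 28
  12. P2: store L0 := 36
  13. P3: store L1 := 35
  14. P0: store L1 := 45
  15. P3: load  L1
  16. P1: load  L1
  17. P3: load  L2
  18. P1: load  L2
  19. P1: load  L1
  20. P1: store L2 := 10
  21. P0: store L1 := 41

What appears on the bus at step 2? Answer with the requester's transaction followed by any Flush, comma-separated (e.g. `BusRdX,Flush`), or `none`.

[1] P3: store L1 := 92 | P0:I, P1:I, P2:I, P3:M(92) | bus: BusRdX
[2] P1: store L1 := 24 | P0:I, P1:M(24), P2:I, P3:I | bus: BusRdX,Flush
[3] P3: load  L1 | P0:I, P1:S(24), P2:I, P3:S(24) | bus: BusRd,Flush
[4] P2: store L1 := 23 | P0:I, P1:I, P2:M(23), P3:I | bus: BusRdX
[5] P3: store L2 := 73 | P0:I, P1:I, P2:I, P3:M(73) | bus: BusRdX
[6] P1: store L0 := 91 | P0:I, P1:M(91), P2:I, P3:I | bus: BusRdX
[7] P0: store L1 := 94 | P0:M(94), P1:I, P2:I, P3:I | bus: BusRdX,Flush
[8] P3: load  L1 | P0:S(94), P1:I, P2:I, P3:S(94) | bus: BusRd,Flush
[9] P1: load  L2 | P0:I, P1:S(73), P2:I, P3:S(73) | bus: BusRd,Flush
[10] P2: load  L1 | P0:S(94), P1:I, P2:S(94), P3:S(94) | bus: BusRd
[11] P0: store L1 := 28 | P0:M(28), P1:I, P2:I, P3:I | bus: BusRdX
[12] P2: store L0 := 36 | P0:I, P1:I, P2:M(36), P3:I | bus: BusRdX,Flush
[13] P3: store L1 := 35 | P0:I, P1:I, P2:I, P3:M(35) | bus: BusRdX,Flush
[14] P0: store L1 := 45 | P0:M(45), P1:I, P2:I, P3:I | bus: BusRdX,Flush
[15] P3: load  L1 | P0:S(45), P1:I, P2:I, P3:S(45) | bus: BusRd,Flush
[16] P1: load  L1 | P0:S(45), P1:S(45), P2:I, P3:S(45) | bus: BusRd
[17] P3: load  L2 | P0:I, P1:S(73), P2:I, P3:S(73) | bus: none
[18] P1: load  L2 | P0:I, P1:S(73), P2:I, P3:S(73) | bus: none
[19] P1: load  L1 | P0:S(45), P1:S(45), P2:I, P3:S(45) | bus: none
[20] P1: store L2 := 10 | P0:I, P1:M(10), P2:I, P3:I | bus: BusRdX
[21] P0: store L1 := 41 | P0:M(41), P1:I, P2:I, P3:I | bus: BusRdX

bus = BusRdX,Flush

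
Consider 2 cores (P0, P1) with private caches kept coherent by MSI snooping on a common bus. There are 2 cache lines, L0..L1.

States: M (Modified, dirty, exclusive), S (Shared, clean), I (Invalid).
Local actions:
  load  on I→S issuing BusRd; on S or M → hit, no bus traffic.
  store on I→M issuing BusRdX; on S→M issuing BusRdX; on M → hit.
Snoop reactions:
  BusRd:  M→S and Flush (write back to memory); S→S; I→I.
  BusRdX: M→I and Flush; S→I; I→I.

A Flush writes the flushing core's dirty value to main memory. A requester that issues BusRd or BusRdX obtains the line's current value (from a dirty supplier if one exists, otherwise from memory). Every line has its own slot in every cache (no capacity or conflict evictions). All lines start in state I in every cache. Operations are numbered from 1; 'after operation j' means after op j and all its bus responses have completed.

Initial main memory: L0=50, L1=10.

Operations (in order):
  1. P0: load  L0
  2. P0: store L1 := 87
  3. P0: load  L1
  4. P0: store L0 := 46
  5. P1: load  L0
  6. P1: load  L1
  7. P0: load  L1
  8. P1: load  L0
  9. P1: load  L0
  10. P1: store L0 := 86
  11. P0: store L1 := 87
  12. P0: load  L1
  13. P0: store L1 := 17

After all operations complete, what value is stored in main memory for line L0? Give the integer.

1. P0: load  L0  bus=[BusRd]  L0: P0=S P1=I  mem[L0]=50
2. P0: store L1 := 87  bus=[BusRdX]  L1: P0=M P1=I  mem[L1]=10
3. P0: load  L1  bus=[-]  L1: P0=M P1=I  mem[L1]=10
4. P0: store L0 := 46  bus=[BusRdX]  L0: P0=M P1=I  mem[L0]=50
5. P1: load  L0  bus=[BusRd,Flush]  L0: P0=S P1=S  mem[L0]=46
6. P1: load  L1  bus=[BusRd,Flush]  L1: P0=S P1=S  mem[L1]=87
7. P0: load  L1  bus=[-]  L1: P0=S P1=S  mem[L1]=87
8. P1: load  L0  bus=[-]  L0: P0=S P1=S  mem[L0]=46
9. P1: load  L0  bus=[-]  L0: P0=S P1=S  mem[L0]=46
10. P1: store L0 := 86  bus=[BusRdX]  L0: P0=I P1=M  mem[L0]=46
11. P0: store L1 := 87  bus=[BusRdX]  L1: P0=M P1=I  mem[L1]=87
12. P0: load  L1  bus=[-]  L1: P0=M P1=I  mem[L1]=87
13. P0: store L1 := 17  bus=[-]  L1: P0=M P1=I  mem[L1]=87

memory[L0] = 46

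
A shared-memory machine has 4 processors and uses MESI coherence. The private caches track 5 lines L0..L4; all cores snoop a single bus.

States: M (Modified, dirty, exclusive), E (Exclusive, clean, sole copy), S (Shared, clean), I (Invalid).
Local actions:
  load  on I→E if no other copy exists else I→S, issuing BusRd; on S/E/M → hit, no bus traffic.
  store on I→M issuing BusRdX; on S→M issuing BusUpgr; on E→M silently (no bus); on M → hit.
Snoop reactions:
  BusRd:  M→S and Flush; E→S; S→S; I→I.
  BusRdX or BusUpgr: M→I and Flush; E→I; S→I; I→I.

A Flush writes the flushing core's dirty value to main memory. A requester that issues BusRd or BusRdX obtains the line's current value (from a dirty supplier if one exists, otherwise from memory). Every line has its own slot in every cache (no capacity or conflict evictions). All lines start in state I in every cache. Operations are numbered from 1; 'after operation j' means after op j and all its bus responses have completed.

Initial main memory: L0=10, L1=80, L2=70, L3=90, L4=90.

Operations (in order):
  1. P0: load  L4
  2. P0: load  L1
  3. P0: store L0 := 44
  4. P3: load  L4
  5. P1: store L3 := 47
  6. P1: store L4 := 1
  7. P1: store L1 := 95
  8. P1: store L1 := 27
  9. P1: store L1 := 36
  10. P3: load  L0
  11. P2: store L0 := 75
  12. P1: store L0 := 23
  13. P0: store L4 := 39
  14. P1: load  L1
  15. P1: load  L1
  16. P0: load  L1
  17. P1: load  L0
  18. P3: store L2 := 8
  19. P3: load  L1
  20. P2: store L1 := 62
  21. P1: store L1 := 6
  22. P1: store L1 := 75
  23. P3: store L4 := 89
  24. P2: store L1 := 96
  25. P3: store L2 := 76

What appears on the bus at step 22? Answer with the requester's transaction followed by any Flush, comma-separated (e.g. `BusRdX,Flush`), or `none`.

step 1: P0: load  L4  ⟶  EIII  (L4)  txn=BusRd  M[L4]=90
step 2: P0: load  L1  ⟶  EIII  (L1)  txn=BusRd  M[L1]=80
step 3: P0: store L0 := 44  ⟶  MIII  (L0)  txn=BusRdX  M[L0]=10
step 4: P3: load  L4  ⟶  SIIS  (L4)  txn=BusRd  M[L4]=90
step 5: P1: store L3 := 47  ⟶  IMII  (L3)  txn=BusRdX  M[L3]=90
step 6: P1: store L4 := 1  ⟶  IMII  (L4)  txn=BusRdX  M[L4]=90
step 7: P1: store L1 := 95  ⟶  IMII  (L1)  txn=BusRdX  M[L1]=80
step 8: P1: store L1 := 27  ⟶  IMII  (L1)  txn=∅  M[L1]=80
step 9: P1: store L1 := 36  ⟶  IMII  (L1)  txn=∅  M[L1]=80
step 10: P3: load  L0  ⟶  SIIS  (L0)  txn=BusRd+Flush  M[L0]=44
step 11: P2: store L0 := 75  ⟶  IIMI  (L0)  txn=BusRdX  M[L0]=44
step 12: P1: store L0 := 23  ⟶  IMII  (L0)  txn=BusRdX+Flush  M[L0]=75
step 13: P0: store L4 := 39  ⟶  MIII  (L4)  txn=BusRdX+Flush  M[L4]=1
step 14: P1: load  L1  ⟶  IMII  (L1)  txn=∅  M[L1]=80
step 15: P1: load  L1  ⟶  IMII  (L1)  txn=∅  M[L1]=80
step 16: P0: load  L1  ⟶  SSII  (L1)  txn=BusRd+Flush  M[L1]=36
step 17: P1: load  L0  ⟶  IMII  (L0)  txn=∅  M[L0]=75
step 18: P3: store L2 := 8  ⟶  IIIM  (L2)  txn=BusRdX  M[L2]=70
step 19: P3: load  L1  ⟶  SSIS  (L1)  txn=BusRd  M[L1]=36
step 20: P2: store L1 := 62  ⟶  IIMI  (L1)  txn=BusRdX  M[L1]=36
step 21: P1: store L1 := 6  ⟶  IMII  (L1)  txn=BusRdX+Flush  M[L1]=62
step 22: P1: store L1 := 75  ⟶  IMII  (L1)  txn=∅  M[L1]=62
step 23: P3: store L4 := 89  ⟶  IIIM  (L4)  txn=BusRdX+Flush  M[L4]=39
step 24: P2: store L1 := 96  ⟶  IIMI  (L1)  txn=BusRdX+Flush  M[L1]=75
step 25: P3: store L2 := 76  ⟶  IIIM  (L2)  txn=∅  M[L2]=70

bus = none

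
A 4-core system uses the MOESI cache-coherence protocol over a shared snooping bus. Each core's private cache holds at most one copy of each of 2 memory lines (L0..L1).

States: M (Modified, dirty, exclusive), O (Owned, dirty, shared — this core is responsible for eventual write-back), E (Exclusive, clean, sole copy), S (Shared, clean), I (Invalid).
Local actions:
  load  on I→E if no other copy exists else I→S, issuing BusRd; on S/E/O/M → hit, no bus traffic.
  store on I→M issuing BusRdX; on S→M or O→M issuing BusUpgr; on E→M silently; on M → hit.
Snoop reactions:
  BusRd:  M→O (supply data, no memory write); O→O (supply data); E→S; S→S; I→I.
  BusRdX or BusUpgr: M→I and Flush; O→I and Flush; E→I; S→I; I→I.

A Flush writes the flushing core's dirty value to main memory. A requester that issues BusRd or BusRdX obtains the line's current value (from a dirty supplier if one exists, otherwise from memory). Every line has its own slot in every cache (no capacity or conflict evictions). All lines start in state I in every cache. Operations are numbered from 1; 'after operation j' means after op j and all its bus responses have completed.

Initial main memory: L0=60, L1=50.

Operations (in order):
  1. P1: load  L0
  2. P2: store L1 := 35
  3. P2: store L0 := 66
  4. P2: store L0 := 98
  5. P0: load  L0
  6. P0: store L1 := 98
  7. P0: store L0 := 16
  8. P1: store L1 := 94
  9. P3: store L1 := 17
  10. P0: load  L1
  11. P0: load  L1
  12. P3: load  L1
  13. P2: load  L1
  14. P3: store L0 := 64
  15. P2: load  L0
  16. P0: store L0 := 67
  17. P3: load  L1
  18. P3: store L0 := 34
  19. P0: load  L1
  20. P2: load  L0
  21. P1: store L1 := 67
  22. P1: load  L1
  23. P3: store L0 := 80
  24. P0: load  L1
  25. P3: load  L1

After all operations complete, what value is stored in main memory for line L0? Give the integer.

memory[L0] = 67

[1] P1: load  L0 | P0:I, P1:E(60), P2:I, P3:I | bus: BusRd
[2] P2: store L1 := 35 | P0:I, P1:I, P2:M(35), P3:I | bus: BusRdX
[3] P2: store L0 := 66 | P0:I, P1:I, P2:M(66), P3:I | bus: BusRdX
[4] P2: store L0 := 98 | P0:I, P1:I, P2:M(98), P3:I | bus: none
[5] P0: load  L0 | P0:S(98), P1:I, P2:O(98), P3:I | bus: BusRd
[6] P0: store L1 := 98 | P0:M(98), P1:I, P2:I, P3:I | bus: BusRdX,Flush
[7] P0: store L0 := 16 | P0:M(16), P1:I, P2:I, P3:I | bus: BusUpgr,Flush
[8] P1: store L1 := 94 | P0:I, P1:M(94), P2:I, P3:I | bus: BusRdX,Flush
[9] P3: store L1 := 17 | P0:I, P1:I, P2:I, P3:M(17) | bus: BusRdX,Flush
[10] P0: load  L1 | P0:S(17), P1:I, P2:I, P3:O(17) | bus: BusRd
[11] P0: load  L1 | P0:S(17), P1:I, P2:I, P3:O(17) | bus: none
[12] P3: load  L1 | P0:S(17), P1:I, P2:I, P3:O(17) | bus: none
[13] P2: load  L1 | P0:S(17), P1:I, P2:S(17), P3:O(17) | bus: BusRd
[14] P3: store L0 := 64 | P0:I, P1:I, P2:I, P3:M(64) | bus: BusRdX,Flush
[15] P2: load  L0 | P0:I, P1:I, P2:S(64), P3:O(64) | bus: BusRd
[16] P0: store L0 := 67 | P0:M(67), P1:I, P2:I, P3:I | bus: BusRdX,Flush
[17] P3: load  L1 | P0:S(17), P1:I, P2:S(17), P3:O(17) | bus: none
[18] P3: store L0 := 34 | P0:I, P1:I, P2:I, P3:M(34) | bus: BusRdX,Flush
[19] P0: load  L1 | P0:S(17), P1:I, P2:S(17), P3:O(17) | bus: none
[20] P2: load  L0 | P0:I, P1:I, P2:S(34), P3:O(34) | bus: BusRd
[21] P1: store L1 := 67 | P0:I, P1:M(67), P2:I, P3:I | bus: BusRdX,Flush
[22] P1: load  L1 | P0:I, P1:M(67), P2:I, P3:I | bus: none
[23] P3: store L0 := 80 | P0:I, P1:I, P2:I, P3:M(80) | bus: BusUpgr
[24] P0: load  L1 | P0:S(67), P1:O(67), P2:I, P3:I | bus: BusRd
[25] P3: load  L1 | P0:S(67), P1:O(67), P2:I, P3:S(67) | bus: BusRd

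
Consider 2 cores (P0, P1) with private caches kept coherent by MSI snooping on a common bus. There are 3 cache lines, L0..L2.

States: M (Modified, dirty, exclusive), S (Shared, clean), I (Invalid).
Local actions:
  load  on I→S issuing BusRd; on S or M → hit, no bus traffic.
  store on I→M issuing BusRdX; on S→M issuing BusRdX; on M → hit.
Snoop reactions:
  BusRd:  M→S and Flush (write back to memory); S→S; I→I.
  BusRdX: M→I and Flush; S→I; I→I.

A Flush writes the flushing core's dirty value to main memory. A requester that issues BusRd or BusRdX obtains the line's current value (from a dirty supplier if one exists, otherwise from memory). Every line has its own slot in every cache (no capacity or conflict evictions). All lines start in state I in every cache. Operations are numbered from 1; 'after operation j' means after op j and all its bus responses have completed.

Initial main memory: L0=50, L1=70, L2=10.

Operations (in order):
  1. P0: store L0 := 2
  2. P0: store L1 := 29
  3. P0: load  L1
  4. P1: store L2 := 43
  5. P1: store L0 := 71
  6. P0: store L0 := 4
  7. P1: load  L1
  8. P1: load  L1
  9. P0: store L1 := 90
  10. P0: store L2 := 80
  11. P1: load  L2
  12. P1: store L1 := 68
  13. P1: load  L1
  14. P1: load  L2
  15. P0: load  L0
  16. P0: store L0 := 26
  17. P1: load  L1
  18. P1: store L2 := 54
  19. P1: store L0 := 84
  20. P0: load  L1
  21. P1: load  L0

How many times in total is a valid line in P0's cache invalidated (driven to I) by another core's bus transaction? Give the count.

  op1 P0: store L0 := 2 → M/I on L0; bus BusRdX; mem=50
  op2 P0: store L1 := 29 → M/I on L1; bus BusRdX; mem=70
  op3 P0: load  L1 → M/I on L1; bus (none); mem=70
  op4 P1: store L2 := 43 → I/M on L2; bus BusRdX; mem=10
  op5 P1: store L0 := 71 → I/M on L0; bus BusRdX Flush; mem=2
  op6 P0: store L0 := 4 → M/I on L0; bus BusRdX Flush; mem=71
  op7 P1: load  L1 → S/S on L1; bus BusRd Flush; mem=29
  op8 P1: load  L1 → S/S on L1; bus (none); mem=29
  op9 P0: store L1 := 90 → M/I on L1; bus BusRdX; mem=29
  op10 P0: store L2 := 80 → M/I on L2; bus BusRdX Flush; mem=43
  op11 P1: load  L2 → S/S on L2; bus BusRd Flush; mem=80
  op12 P1: store L1 := 68 → I/M on L1; bus BusRdX Flush; mem=90
  op13 P1: load  L1 → I/M on L1; bus (none); mem=90
  op14 P1: load  L2 → S/S on L2; bus (none); mem=80
  op15 P0: load  L0 → M/I on L0; bus (none); mem=71
  op16 P0: store L0 := 26 → M/I on L0; bus (none); mem=71
  op17 P1: load  L1 → I/M on L1; bus (none); mem=90
  op18 P1: store L2 := 54 → I/M on L2; bus BusRdX; mem=80
  op19 P1: store L0 := 84 → I/M on L0; bus BusRdX Flush; mem=26
  op20 P0: load  L1 → S/S on L1; bus BusRd Flush; mem=68
  op21 P1: load  L0 → I/M on L0; bus (none); mem=26

invalidations = 4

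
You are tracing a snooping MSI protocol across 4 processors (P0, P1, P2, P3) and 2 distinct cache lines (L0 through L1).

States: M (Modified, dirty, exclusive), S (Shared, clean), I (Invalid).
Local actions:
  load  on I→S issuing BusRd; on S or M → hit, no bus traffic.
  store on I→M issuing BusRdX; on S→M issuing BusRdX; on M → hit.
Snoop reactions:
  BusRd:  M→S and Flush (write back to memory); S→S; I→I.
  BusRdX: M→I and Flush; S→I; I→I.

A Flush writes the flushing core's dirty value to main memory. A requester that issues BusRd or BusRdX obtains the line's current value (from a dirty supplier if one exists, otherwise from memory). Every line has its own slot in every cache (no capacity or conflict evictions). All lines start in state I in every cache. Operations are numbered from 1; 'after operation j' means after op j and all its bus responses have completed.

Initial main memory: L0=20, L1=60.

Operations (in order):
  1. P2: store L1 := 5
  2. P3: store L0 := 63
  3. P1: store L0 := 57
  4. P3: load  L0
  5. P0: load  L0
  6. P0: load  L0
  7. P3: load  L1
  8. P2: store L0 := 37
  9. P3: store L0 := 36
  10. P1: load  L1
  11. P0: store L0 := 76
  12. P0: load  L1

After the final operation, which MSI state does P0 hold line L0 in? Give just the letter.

[1] P2: store L1 := 5 | P0:I, P1:I, P2:M(5), P3:I | bus: BusRdX
[2] P3: store L0 := 63 | P0:I, P1:I, P2:I, P3:M(63) | bus: BusRdX
[3] P1: store L0 := 57 | P0:I, P1:M(57), P2:I, P3:I | bus: BusRdX,Flush
[4] P3: load  L0 | P0:I, P1:S(57), P2:I, P3:S(57) | bus: BusRd,Flush
[5] P0: load  L0 | P0:S(57), P1:S(57), P2:I, P3:S(57) | bus: BusRd
[6] P0: load  L0 | P0:S(57), P1:S(57), P2:I, P3:S(57) | bus: none
[7] P3: load  L1 | P0:I, P1:I, P2:S(5), P3:S(5) | bus: BusRd,Flush
[8] P2: store L0 := 37 | P0:I, P1:I, P2:M(37), P3:I | bus: BusRdX
[9] P3: store L0 := 36 | P0:I, P1:I, P2:I, P3:M(36) | bus: BusRdX,Flush
[10] P1: load  L1 | P0:I, P1:S(5), P2:S(5), P3:S(5) | bus: BusRd
[11] P0: store L0 := 76 | P0:M(76), P1:I, P2:I, P3:I | bus: BusRdX,Flush
[12] P0: load  L1 | P0:S(5), P1:S(5), P2:S(5), P3:S(5) | bus: BusRd

state = M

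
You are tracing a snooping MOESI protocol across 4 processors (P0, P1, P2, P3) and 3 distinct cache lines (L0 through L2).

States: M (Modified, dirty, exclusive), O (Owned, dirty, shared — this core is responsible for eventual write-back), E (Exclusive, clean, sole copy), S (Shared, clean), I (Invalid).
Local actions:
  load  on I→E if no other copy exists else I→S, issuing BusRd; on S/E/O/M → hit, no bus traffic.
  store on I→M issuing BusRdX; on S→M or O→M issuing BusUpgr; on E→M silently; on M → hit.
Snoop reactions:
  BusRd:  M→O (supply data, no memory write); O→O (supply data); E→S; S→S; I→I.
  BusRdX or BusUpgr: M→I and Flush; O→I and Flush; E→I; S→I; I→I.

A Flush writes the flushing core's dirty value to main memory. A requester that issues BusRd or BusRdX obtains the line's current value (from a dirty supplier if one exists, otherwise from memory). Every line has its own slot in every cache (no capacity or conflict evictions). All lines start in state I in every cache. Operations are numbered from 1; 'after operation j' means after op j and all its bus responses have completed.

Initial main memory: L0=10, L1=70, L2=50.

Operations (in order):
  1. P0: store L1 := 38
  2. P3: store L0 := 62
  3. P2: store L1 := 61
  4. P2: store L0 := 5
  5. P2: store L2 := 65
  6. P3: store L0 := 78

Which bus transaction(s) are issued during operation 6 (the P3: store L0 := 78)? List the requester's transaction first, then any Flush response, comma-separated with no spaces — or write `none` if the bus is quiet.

bus = BusRdX,Flush

[1] P0: store L1 := 38 | P0:M(38), P1:I, P2:I, P3:I | bus: BusRdX
[2] P3: store L0 := 62 | P0:I, P1:I, P2:I, P3:M(62) | bus: BusRdX
[3] P2: store L1 := 61 | P0:I, P1:I, P2:M(61), P3:I | bus: BusRdX,Flush
[4] P2: store L0 := 5 | P0:I, P1:I, P2:M(5), P3:I | bus: BusRdX,Flush
[5] P2: store L2 := 65 | P0:I, P1:I, P2:M(65), P3:I | bus: BusRdX
[6] P3: store L0 := 78 | P0:I, P1:I, P2:I, P3:M(78) | bus: BusRdX,Flush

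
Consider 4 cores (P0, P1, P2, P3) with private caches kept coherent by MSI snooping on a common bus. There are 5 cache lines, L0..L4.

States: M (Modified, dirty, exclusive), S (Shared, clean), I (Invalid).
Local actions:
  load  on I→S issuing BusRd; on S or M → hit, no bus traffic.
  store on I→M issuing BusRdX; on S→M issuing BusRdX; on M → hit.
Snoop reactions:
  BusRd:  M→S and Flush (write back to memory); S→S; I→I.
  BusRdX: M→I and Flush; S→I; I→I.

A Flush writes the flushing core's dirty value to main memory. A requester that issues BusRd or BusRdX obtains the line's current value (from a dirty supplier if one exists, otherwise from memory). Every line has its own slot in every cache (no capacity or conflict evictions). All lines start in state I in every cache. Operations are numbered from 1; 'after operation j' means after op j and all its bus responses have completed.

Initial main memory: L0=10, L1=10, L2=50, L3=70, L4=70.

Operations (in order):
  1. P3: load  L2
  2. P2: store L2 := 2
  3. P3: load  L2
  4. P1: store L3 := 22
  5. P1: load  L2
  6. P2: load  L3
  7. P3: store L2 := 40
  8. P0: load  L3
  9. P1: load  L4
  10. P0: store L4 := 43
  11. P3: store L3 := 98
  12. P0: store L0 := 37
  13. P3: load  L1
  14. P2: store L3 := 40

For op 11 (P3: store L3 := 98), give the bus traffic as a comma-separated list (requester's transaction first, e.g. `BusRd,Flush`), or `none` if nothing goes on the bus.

[1] P3: load  L2 | P0:I, P1:I, P2:I, P3:S(50) | bus: BusRd
[2] P2: store L2 := 2 | P0:I, P1:I, P2:M(2), P3:I | bus: BusRdX
[3] P3: load  L2 | P0:I, P1:I, P2:S(2), P3:S(2) | bus: BusRd,Flush
[4] P1: store L3 := 22 | P0:I, P1:M(22), P2:I, P3:I | bus: BusRdX
[5] P1: load  L2 | P0:I, P1:S(2), P2:S(2), P3:S(2) | bus: BusRd
[6] P2: load  L3 | P0:I, P1:S(22), P2:S(22), P3:I | bus: BusRd,Flush
[7] P3: store L2 := 40 | P0:I, P1:I, P2:I, P3:M(40) | bus: BusRdX
[8] P0: load  L3 | P0:S(22), P1:S(22), P2:S(22), P3:I | bus: BusRd
[9] P1: load  L4 | P0:I, P1:S(70), P2:I, P3:I | bus: BusRd
[10] P0: store L4 := 43 | P0:M(43), P1:I, P2:I, P3:I | bus: BusRdX
[11] P3: store L3 := 98 | P0:I, P1:I, P2:I, P3:M(98) | bus: BusRdX
[12] P0: store L0 := 37 | P0:M(37), P1:I, P2:I, P3:I | bus: BusRdX
[13] P3: load  L1 | P0:I, P1:I, P2:I, P3:S(10) | bus: BusRd
[14] P2: store L3 := 40 | P0:I, P1:I, P2:M(40), P3:I | bus: BusRdX,Flush

bus = BusRdX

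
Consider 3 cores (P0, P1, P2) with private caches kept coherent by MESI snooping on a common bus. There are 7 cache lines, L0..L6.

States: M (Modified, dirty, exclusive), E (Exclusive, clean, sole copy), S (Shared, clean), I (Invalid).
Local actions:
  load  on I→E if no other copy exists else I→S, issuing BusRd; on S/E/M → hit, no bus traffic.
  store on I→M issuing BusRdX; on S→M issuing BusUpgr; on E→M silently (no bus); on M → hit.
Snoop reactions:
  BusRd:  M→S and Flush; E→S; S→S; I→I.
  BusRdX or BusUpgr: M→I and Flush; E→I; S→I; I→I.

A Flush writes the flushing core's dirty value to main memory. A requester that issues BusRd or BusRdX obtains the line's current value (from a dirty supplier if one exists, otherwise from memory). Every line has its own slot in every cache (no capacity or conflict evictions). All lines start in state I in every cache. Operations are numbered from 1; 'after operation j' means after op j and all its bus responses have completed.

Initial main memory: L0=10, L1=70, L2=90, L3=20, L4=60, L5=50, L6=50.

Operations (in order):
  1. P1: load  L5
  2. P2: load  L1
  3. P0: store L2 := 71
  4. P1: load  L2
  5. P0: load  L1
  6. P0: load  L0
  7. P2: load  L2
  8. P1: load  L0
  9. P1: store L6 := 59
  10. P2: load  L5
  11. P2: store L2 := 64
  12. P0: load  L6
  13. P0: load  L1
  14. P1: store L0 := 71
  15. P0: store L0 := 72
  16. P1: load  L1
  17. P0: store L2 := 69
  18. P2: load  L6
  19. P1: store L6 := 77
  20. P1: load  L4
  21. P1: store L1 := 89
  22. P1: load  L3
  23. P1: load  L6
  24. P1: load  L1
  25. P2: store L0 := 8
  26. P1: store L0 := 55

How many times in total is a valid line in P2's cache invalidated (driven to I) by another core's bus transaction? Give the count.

  op1 P1: load  L5 → I/E/I on L5; bus BusRd; mem=50
  op2 P2: load  L1 → I/I/E on L1; bus BusRd; mem=70
  op3 P0: store L2 := 71 → M/I/I on L2; bus BusRdX; mem=90
  op4 P1: load  L2 → S/S/I on L2; bus BusRd Flush; mem=71
  op5 P0: load  L1 → S/I/S on L1; bus BusRd; mem=70
  op6 P0: load  L0 → E/I/I on L0; bus BusRd; mem=10
  op7 P2: load  L2 → S/S/S on L2; bus BusRd; mem=71
  op8 P1: load  L0 → S/S/I on L0; bus BusRd; mem=10
  op9 P1: store L6 := 59 → I/M/I on L6; bus BusRdX; mem=50
  op10 P2: load  L5 → I/S/S on L5; bus BusRd; mem=50
  op11 P2: store L2 := 64 → I/I/M on L2; bus BusUpgr; mem=71
  op12 P0: load  L6 → S/S/I on L6; bus BusRd Flush; mem=59
  op13 P0: load  L1 → S/I/S on L1; bus (none); mem=70
  op14 P1: store L0 := 71 → I/M/I on L0; bus BusUpgr; mem=10
  op15 P0: store L0 := 72 → M/I/I on L0; bus BusRdX Flush; mem=71
  op16 P1: load  L1 → S/S/S on L1; bus BusRd; mem=70
  op17 P0: store L2 := 69 → M/I/I on L2; bus BusRdX Flush; mem=64
  op18 P2: load  L6 → S/S/S on L6; bus BusRd; mem=59
  op19 P1: store L6 := 77 → I/M/I on L6; bus BusUpgr; mem=59
  op20 P1: load  L4 → I/E/I on L4; bus BusRd; mem=60
  op21 P1: store L1 := 89 → I/M/I on L1; bus BusUpgr; mem=70
  op22 P1: load  L3 → I/E/I on L3; bus BusRd; mem=20
  op23 P1: load  L6 → I/M/I on L6; bus (none); mem=59
  op24 P1: load  L1 → I/M/I on L1; bus (none); mem=70
  op25 P2: store L0 := 8 → I/I/M on L0; bus BusRdX Flush; mem=72
  op26 P1: store L0 := 55 → I/M/I on L0; bus BusRdX Flush; mem=8

invalidations = 4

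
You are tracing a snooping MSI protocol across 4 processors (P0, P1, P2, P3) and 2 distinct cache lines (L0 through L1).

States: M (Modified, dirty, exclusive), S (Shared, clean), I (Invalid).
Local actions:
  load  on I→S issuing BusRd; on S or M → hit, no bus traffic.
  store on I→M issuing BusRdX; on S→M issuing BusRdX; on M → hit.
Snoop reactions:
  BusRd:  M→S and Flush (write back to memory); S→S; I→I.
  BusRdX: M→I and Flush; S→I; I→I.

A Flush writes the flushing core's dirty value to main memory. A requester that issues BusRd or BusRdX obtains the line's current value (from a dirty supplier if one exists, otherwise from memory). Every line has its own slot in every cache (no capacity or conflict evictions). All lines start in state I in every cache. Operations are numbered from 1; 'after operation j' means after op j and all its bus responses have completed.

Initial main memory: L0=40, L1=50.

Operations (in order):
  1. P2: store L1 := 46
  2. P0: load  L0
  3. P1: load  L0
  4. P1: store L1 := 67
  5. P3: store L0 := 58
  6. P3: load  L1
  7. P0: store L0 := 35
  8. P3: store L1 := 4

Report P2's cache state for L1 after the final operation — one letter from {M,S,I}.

step 1: P2: store L1 := 46  ⟶  IIMI  (L1)  txn=BusRdX  M[L1]=50
step 2: P0: load  L0  ⟶  SIII  (L0)  txn=BusRd  M[L0]=40
step 3: P1: load  L0  ⟶  SSII  (L0)  txn=BusRd  M[L0]=40
step 4: P1: store L1 := 67  ⟶  IMII  (L1)  txn=BusRdX+Flush  M[L1]=46
step 5: P3: store L0 := 58  ⟶  IIIM  (L0)  txn=BusRdX  M[L0]=40
step 6: P3: load  L1  ⟶  ISIS  (L1)  txn=BusRd+Flush  M[L1]=67
step 7: P0: store L0 := 35  ⟶  MIII  (L0)  txn=BusRdX+Flush  M[L0]=58
step 8: P3: store L1 := 4  ⟶  IIIM  (L1)  txn=BusRdX  M[L1]=67

state = I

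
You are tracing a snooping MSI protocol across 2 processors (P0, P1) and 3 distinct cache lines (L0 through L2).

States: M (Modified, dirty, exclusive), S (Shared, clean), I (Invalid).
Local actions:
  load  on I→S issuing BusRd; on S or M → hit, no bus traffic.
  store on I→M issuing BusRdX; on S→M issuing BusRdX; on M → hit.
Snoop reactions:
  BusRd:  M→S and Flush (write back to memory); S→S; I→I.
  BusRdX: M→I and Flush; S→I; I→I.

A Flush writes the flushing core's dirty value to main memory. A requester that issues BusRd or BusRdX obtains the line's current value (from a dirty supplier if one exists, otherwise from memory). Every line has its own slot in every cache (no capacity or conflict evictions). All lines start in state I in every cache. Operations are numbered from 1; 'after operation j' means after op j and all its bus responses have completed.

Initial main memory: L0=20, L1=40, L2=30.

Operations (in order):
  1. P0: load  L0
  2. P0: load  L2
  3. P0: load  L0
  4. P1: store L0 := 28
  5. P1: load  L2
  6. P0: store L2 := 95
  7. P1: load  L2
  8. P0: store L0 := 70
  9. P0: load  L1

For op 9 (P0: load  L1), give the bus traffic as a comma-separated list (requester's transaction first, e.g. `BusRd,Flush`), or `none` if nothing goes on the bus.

step 1: P0: load  L0  ⟶  SI  (L0)  txn=BusRd  M[L0]=20
step 2: P0: load  L2  ⟶  SI  (L2)  txn=BusRd  M[L2]=30
step 3: P0: load  L0  ⟶  SI  (L0)  txn=∅  M[L0]=20
step 4: P1: store L0 := 28  ⟶  IM  (L0)  txn=BusRdX  M[L0]=20
step 5: P1: load  L2  ⟶  SS  (L2)  txn=BusRd  M[L2]=30
step 6: P0: store L2 := 95  ⟶  MI  (L2)  txn=BusRdX  M[L2]=30
step 7: P1: load  L2  ⟶  SS  (L2)  txn=BusRd+Flush  M[L2]=95
step 8: P0: store L0 := 70  ⟶  MI  (L0)  txn=BusRdX+Flush  M[L0]=28
step 9: P0: load  L1  ⟶  SI  (L1)  txn=BusRd  M[L1]=40

bus = BusRd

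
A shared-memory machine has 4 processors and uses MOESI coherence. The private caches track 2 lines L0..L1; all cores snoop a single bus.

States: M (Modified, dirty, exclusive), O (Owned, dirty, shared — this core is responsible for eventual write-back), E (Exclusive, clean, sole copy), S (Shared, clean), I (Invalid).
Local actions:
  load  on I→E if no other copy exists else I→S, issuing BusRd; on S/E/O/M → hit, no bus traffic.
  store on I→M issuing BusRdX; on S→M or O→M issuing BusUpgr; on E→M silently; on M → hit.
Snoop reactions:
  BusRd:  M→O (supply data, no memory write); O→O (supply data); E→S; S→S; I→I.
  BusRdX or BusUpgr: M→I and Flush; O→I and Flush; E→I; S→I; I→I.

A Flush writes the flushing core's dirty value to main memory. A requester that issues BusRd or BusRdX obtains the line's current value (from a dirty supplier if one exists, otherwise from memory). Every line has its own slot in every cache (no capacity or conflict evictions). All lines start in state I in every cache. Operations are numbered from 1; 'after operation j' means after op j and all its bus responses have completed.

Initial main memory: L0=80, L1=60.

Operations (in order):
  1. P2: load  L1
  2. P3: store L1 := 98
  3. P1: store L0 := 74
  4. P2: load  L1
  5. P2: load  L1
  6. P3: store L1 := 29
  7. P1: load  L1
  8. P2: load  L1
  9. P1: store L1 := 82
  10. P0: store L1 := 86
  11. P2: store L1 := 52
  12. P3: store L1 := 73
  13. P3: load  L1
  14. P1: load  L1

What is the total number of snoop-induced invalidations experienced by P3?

invalidations = 1

1. P2: load  L1  bus=[BusRd]  L1: P0=I P1=I P2=E P3=I  mem[L1]=60
2. P3: store L1 := 98  bus=[BusRdX]  L1: P0=I P1=I P2=I P3=M  mem[L1]=60
3. P1: store L0 := 74  bus=[BusRdX]  L0: P0=I P1=M P2=I P3=I  mem[L0]=80
4. P2: load  L1  bus=[BusRd]  L1: P0=I P1=I P2=S P3=O  mem[L1]=60
5. P2: load  L1  bus=[-]  L1: P0=I P1=I P2=S P3=O  mem[L1]=60
6. P3: store L1 := 29  bus=[BusUpgr]  L1: P0=I P1=I P2=I P3=M  mem[L1]=60
7. P1: load  L1  bus=[BusRd]  L1: P0=I P1=S P2=I P3=O  mem[L1]=60
8. P2: load  L1  bus=[BusRd]  L1: P0=I P1=S P2=S P3=O  mem[L1]=60
9. P1: store L1 := 82  bus=[BusUpgr,Flush]  L1: P0=I P1=M P2=I P3=I  mem[L1]=29
10. P0: store L1 := 86  bus=[BusRdX,Flush]  L1: P0=M P1=I P2=I P3=I  mem[L1]=82
11. P2: store L1 := 52  bus=[BusRdX,Flush]  L1: P0=I P1=I P2=M P3=I  mem[L1]=86
12. P3: store L1 := 73  bus=[BusRdX,Flush]  L1: P0=I P1=I P2=I P3=M  mem[L1]=52
13. P3: load  L1  bus=[-]  L1: P0=I P1=I P2=I P3=M  mem[L1]=52
14. P1: load  L1  bus=[BusRd]  L1: P0=I P1=S P2=I P3=O  mem[L1]=52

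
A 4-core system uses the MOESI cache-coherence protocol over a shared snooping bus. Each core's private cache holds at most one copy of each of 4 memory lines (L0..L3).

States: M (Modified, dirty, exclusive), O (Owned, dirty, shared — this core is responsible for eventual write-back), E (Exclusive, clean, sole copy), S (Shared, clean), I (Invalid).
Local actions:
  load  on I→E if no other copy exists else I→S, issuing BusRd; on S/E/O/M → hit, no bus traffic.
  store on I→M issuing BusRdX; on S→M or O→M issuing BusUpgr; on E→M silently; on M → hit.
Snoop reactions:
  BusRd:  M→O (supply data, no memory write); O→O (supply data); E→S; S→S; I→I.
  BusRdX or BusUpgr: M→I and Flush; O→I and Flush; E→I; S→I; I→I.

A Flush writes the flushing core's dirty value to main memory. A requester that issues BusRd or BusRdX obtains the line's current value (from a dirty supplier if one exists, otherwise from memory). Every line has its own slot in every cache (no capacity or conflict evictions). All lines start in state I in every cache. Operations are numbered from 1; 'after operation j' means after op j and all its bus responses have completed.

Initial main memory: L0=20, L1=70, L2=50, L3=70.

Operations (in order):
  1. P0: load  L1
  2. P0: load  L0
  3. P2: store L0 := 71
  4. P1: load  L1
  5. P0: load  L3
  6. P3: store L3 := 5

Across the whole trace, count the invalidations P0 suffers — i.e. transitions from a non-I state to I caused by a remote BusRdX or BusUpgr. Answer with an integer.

invalidations = 2

  op1 P0: load  L1 → E/I/I/I on L1; bus BusRd; mem=70
  op2 P0: load  L0 → E/I/I/I on L0; bus BusRd; mem=20
  op3 P2: store L0 := 71 → I/I/M/I on L0; bus BusRdX; mem=20
  op4 P1: load  L1 → S/S/I/I on L1; bus BusRd; mem=70
  op5 P0: load  L3 → E/I/I/I on L3; bus BusRd; mem=70
  op6 P3: store L3 := 5 → I/I/I/M on L3; bus BusRdX; mem=70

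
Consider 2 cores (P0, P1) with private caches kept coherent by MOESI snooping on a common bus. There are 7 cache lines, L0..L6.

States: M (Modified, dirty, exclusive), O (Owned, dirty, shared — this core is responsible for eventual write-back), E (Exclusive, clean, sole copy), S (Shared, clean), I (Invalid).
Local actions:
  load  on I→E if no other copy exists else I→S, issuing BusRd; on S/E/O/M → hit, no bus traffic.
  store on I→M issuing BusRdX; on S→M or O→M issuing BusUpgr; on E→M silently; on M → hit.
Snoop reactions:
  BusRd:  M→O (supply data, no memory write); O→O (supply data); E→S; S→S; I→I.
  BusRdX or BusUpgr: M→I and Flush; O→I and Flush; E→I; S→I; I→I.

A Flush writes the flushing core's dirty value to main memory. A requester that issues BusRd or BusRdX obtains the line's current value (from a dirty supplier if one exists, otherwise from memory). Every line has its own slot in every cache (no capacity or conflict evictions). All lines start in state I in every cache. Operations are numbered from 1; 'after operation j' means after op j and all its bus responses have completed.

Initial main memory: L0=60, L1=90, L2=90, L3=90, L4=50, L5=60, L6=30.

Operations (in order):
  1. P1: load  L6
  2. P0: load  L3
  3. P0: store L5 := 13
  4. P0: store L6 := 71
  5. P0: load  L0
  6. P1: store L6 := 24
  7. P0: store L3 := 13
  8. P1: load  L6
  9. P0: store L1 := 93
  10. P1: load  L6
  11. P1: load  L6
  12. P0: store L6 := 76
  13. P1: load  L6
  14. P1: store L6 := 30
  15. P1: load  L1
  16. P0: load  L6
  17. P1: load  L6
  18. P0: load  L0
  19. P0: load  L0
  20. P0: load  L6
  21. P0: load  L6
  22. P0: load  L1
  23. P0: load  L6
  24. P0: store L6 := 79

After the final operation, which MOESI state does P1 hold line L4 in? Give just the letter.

[1] P1: load  L6 | P0:I, P1:E(30) | bus: BusRd
[2] P0: load  L3 | P0:E(90), P1:I | bus: BusRd
[3] P0: store L5 := 13 | P0:M(13), P1:I | bus: BusRdX
[4] P0: store L6 := 71 | P0:M(71), P1:I | bus: BusRdX
[5] P0: load  L0 | P0:E(60), P1:I | bus: BusRd
[6] P1: store L6 := 24 | P0:I, P1:M(24) | bus: BusRdX,Flush
[7] P0: store L3 := 13 | P0:M(13), P1:I | bus: none
[8] P1: load  L6 | P0:I, P1:M(24) | bus: none
[9] P0: store L1 := 93 | P0:M(93), P1:I | bus: BusRdX
[10] P1: load  L6 | P0:I, P1:M(24) | bus: none
[11] P1: load  L6 | P0:I, P1:M(24) | bus: none
[12] P0: store L6 := 76 | P0:M(76), P1:I | bus: BusRdX,Flush
[13] P1: load  L6 | P0:O(76), P1:S(76) | bus: BusRd
[14] P1: store L6 := 30 | P0:I, P1:M(30) | bus: BusUpgr,Flush
[15] P1: load  L1 | P0:O(93), P1:S(93) | bus: BusRd
[16] P0: load  L6 | P0:S(30), P1:O(30) | bus: BusRd
[17] P1: load  L6 | P0:S(30), P1:O(30) | bus: none
[18] P0: load  L0 | P0:E(60), P1:I | bus: none
[19] P0: load  L0 | P0:E(60), P1:I | bus: none
[20] P0: load  L6 | P0:S(30), P1:O(30) | bus: none
[21] P0: load  L6 | P0:S(30), P1:O(30) | bus: none
[22] P0: load  L1 | P0:O(93), P1:S(93) | bus: none
[23] P0: load  L6 | P0:S(30), P1:O(30) | bus: none
[24] P0: store L6 := 79 | P0:M(79), P1:I | bus: BusUpgr,Flush

state = I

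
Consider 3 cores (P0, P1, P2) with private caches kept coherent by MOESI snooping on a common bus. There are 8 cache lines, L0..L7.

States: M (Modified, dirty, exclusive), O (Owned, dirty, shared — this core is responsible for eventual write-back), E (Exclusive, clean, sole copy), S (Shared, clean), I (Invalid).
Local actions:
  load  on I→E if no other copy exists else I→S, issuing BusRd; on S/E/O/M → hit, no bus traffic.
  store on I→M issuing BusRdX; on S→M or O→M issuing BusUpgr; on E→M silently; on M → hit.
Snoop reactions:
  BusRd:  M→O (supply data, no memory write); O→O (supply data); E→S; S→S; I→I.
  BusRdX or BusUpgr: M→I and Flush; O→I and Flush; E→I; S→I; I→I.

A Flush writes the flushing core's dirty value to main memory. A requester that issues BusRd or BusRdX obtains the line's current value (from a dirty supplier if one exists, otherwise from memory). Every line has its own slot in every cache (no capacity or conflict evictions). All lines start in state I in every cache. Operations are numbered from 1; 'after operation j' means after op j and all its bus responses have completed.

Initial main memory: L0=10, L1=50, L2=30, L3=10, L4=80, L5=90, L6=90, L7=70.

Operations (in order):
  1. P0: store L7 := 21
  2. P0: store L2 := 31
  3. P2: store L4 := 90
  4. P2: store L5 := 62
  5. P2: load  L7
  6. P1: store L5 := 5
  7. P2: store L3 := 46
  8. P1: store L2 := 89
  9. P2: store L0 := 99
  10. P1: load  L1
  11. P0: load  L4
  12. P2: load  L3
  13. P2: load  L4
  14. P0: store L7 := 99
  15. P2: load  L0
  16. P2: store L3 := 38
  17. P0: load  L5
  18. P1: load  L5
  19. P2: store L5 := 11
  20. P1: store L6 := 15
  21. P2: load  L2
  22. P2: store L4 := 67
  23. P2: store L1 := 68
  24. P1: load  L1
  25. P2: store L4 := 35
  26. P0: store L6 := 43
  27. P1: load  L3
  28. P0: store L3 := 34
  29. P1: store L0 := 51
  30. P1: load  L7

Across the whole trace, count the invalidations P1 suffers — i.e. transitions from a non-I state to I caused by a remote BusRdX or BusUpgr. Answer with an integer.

  op1 P0: store L7 := 21 → M/I/I on L7; bus BusRdX; mem=70
  op2 P0: store L2 := 31 → M/I/I on L2; bus BusRdX; mem=30
  op3 P2: store L4 := 90 → I/I/M on L4; bus BusRdX; mem=80
  op4 P2: store L5 := 62 → I/I/M on L5; bus BusRdX; mem=90
  op5 P2: load  L7 → O/I/S on L7; bus BusRd; mem=70
  op6 P1: store L5 := 5 → I/M/I on L5; bus BusRdX Flush; mem=62
  op7 P2: store L3 := 46 → I/I/M on L3; bus BusRdX; mem=10
  op8 P1: store L2 := 89 → I/M/I on L2; bus BusRdX Flush; mem=31
  op9 P2: store L0 := 99 → I/I/M on L0; bus BusRdX; mem=10
  op10 P1: load  L1 → I/E/I on L1; bus BusRd; mem=50
  op11 P0: load  L4 → S/I/O on L4; bus BusRd; mem=80
  op12 P2: load  L3 → I/I/M on L3; bus (none); mem=10
  op13 P2: load  L4 → S/I/O on L4; bus (none); mem=80
  op14 P0: store L7 := 99 → M/I/I on L7; bus BusUpgr; mem=70
  op15 P2: load  L0 → I/I/M on L0; bus (none); mem=10
  op16 P2: store L3 := 38 → I/I/M on L3; bus (none); mem=10
  op17 P0: load  L5 → S/O/I on L5; bus BusRd; mem=62
  op18 P1: load  L5 → S/O/I on L5; bus (none); mem=62
  op19 P2: store L5 := 11 → I/I/M on L5; bus BusRdX Flush; mem=5
  op20 P1: store L6 := 15 → I/M/I on L6; bus BusRdX; mem=90
  op21 P2: load  L2 → I/O/S on L2; bus BusRd; mem=31
  op22 P2: store L4 := 67 → I/I/M on L4; bus BusUpgr; mem=80
  op23 P2: store L1 := 68 → I/I/M on L1; bus BusRdX; mem=50
  op24 P1: load  L1 → I/S/O on L1; bus BusRd; mem=50
  op25 P2: store L4 := 35 → I/I/M on L4; bus (none); mem=80
  op26 P0: store L6 := 43 → M/I/I on L6; bus BusRdX Flush; mem=15
  op27 P1: load  L3 → I/S/O on L3; bus BusRd; mem=10
  op28 P0: store L3 := 34 → M/I/I on L3; bus BusRdX Flush; mem=38
  op29 P1: store L0 := 51 → I/M/I on L0; bus BusRdX Flush; mem=99
  op30 P1: load  L7 → O/S/I on L7; bus BusRd; mem=70

invalidations = 4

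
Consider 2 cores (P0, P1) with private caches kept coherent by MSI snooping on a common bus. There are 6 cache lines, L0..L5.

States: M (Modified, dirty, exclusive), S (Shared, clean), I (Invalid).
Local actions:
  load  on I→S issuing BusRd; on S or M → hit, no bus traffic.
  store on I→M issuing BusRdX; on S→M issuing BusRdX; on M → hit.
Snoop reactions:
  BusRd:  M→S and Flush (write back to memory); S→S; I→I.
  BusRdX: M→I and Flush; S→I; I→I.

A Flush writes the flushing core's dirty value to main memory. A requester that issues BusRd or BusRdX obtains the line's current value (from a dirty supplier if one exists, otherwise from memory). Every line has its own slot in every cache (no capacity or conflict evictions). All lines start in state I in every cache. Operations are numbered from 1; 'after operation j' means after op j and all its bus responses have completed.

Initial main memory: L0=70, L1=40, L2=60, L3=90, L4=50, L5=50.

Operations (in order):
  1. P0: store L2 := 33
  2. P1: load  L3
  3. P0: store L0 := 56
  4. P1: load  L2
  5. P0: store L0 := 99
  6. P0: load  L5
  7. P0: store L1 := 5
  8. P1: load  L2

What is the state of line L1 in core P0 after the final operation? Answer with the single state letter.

state = M

step 1: P0: store L2 := 33  ⟶  MI  (L2)  txn=BusRdX  M[L2]=60
step 2: P1: load  L3  ⟶  IS  (L3)  txn=BusRd  M[L3]=90
step 3: P0: store L0 := 56  ⟶  MI  (L0)  txn=BusRdX  M[L0]=70
step 4: P1: load  L2  ⟶  SS  (L2)  txn=BusRd+Flush  M[L2]=33
step 5: P0: store L0 := 99  ⟶  MI  (L0)  txn=∅  M[L0]=70
step 6: P0: load  L5  ⟶  SI  (L5)  txn=BusRd  M[L5]=50
step 7: P0: store L1 := 5  ⟶  MI  (L1)  txn=BusRdX  M[L1]=40
step 8: P1: load  L2  ⟶  SS  (L2)  txn=∅  M[L2]=33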